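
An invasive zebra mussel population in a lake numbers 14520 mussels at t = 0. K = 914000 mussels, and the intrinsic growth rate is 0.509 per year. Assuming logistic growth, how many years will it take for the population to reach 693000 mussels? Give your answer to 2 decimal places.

10.35 years

A = (K − N₀)/N₀ = (914000 − 14520)/14520 = 61.948.
Solve 914000/(1 + 61.948·e^(−0.509t)) = 693000: 1 + 61.948·e^(−0.509t) = 1.3189, so e^(−0.509t) = 0.00514795.
−0.509·t = ln(0.00514795) = -5.2692, so t = 5.2692/0.509 = 10.352.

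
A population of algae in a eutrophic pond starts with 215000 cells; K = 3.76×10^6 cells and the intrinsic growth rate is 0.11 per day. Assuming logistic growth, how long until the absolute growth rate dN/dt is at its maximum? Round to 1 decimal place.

Logistic growth is fastest at N = K/2 = 1.88×10^6.
A = (K − N₀)/N₀ = 16.488. Set K/(1 + A·e^(−rt)) = K/2 → A·e^(−rt) = 1.
e^(−0.11t) = 1/16.488 = 0.0606488, so t = ln(16.488)/0.11 = 2.8027/0.11 = 25.479.

25.5 days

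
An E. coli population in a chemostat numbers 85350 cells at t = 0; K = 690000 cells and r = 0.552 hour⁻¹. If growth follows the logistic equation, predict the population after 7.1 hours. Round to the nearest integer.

A = (K − N₀)/N₀ = (690000 − 85350)/85350 = 7.0844.
N(t) = K/(1 + A·e^(−rt)) = 690000/(1 + 7.0844×e^(−0.552×7.1)).
e^(−3.919) = 0.019857; denominator = 1 + 7.0844×0.019857 = 1.1407.
N = 690000/1.1407 = 604906.

604906 cells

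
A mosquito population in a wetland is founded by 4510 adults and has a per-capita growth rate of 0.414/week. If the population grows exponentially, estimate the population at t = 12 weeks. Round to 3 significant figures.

N(t) = N₀·e^(rt) = 4510 × e^(0.414×12) = 4510 × e^4.968.
e^4.968 ≈ 143.74, so N ≈ 4510 × 143.74 = 648263.

648000 adults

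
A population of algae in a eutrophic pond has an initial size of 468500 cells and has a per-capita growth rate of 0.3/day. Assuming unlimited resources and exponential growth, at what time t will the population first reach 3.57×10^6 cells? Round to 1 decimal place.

6.8 days

Set N₀·e^(rt) = 3.57×10^6: e^(0.3·t) = 3.57×10^6/468500 = 7.6201.
0.3·t = ln(7.6201) = 2.0308, so t = 2.0308/0.3 = 6.7693.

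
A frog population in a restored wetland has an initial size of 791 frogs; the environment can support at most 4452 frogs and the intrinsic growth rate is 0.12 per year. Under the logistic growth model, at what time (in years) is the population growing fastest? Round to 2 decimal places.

12.77 years

Logistic growth is fastest at N = K/2 = 2226.
A = (K − N₀)/N₀ = 4.6283. Set K/(1 + A·e^(−rt)) = K/2 → A·e^(−rt) = 1.
e^(−0.12t) = 1/4.6283 = 0.216061, so t = ln(4.6283)/0.12 = 1.5322/0.12 = 12.768.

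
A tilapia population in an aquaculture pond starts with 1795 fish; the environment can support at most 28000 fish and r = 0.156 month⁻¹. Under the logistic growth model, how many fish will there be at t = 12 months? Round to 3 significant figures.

A = (K − N₀)/N₀ = (28000 − 1795)/1795 = 14.599.
N(t) = K/(1 + A·e^(−rt)) = 28000/(1 + 14.599×e^(−0.156×12)).
e^(−1.872) = 0.15382; denominator = 1 + 14.599×0.15382 = 3.2455.
N = 28000/3.2455 = 8627.23.

8630 fish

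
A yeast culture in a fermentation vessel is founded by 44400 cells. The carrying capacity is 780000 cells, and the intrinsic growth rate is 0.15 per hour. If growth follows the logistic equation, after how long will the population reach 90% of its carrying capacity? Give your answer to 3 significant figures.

33.4 hours

A = (K − N₀)/N₀ = (780000 − 44400)/44400 = 16.568.
Solve 780000/(1 + 16.568·e^(−0.15t)) = 702000: 1 + 16.568·e^(−0.15t) = 1.1111, so e^(−0.15t) = 0.00670654.
−0.15·t = ln(0.00670654) = -5.0047, so t = 5.0047/0.15 = 33.364.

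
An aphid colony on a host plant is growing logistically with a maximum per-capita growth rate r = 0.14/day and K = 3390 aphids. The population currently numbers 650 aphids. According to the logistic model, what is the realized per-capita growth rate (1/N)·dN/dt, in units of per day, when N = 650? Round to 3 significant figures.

0.113 per day

(1/N)·dN/dt = r(1 − N/K) = 0.14 × (1 − 650/3390).
= 0.14 × 0.80826 = 0.11316.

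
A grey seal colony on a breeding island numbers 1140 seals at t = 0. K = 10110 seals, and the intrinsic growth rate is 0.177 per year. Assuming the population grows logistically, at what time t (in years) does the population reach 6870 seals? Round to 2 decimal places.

15.90 years

A = (K − N₀)/N₀ = (10110 − 1140)/1140 = 7.8684.
Solve 10110/(1 + 7.8684·e^(−0.177t)) = 6870: 1 + 7.8684·e^(−0.177t) = 1.4716, so e^(−0.177t) = 0.0599378.
−0.177·t = ln(0.0599378) = -2.8144, so t = 2.8144/0.177 = 15.901.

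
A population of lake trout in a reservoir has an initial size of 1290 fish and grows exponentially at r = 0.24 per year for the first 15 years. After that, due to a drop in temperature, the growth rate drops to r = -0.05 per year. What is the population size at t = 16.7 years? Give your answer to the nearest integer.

Phase 1: N(15) = 1290·e^(0.24×15) = 1290·e^3.6 = 47211.7.
Phase 2 runs for 16.7 − 15 = 1.7 years at r = -0.05.
N(16.7) = 47211.7·e^(-0.05×1.7) = 47211.7·e^-0.085 = 43364.5.

43365 fish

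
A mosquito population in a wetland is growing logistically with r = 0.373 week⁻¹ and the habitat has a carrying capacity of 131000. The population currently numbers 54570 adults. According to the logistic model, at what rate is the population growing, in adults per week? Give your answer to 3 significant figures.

dN/dt = rN(1 − N/K) = 0.373 × 54570 × (1 − 54570/131000).
1 − 54570/131000 = 0.58344; dN/dt = 0.373 × 54570 × 0.58344 = 11876.

11900 adults per week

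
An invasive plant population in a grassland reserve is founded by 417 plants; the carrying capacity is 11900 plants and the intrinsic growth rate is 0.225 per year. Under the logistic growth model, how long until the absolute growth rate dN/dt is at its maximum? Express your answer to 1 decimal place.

14.7 years

Logistic growth is fastest at N = K/2 = 5950.
A = (K − N₀)/N₀ = 27.537. Set K/(1 + A·e^(−rt)) = K/2 → A·e^(−rt) = 1.
e^(−0.225t) = 1/27.537 = 0.0363146, so t = ln(27.537)/0.225 = 3.3155/0.225 = 14.736.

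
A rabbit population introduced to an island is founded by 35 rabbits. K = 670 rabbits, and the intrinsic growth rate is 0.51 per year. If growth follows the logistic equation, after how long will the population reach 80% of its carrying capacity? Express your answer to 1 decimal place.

8.4 years

A = (K − N₀)/N₀ = (670 − 35)/35 = 18.143.
Solve 670/(1 + 18.143·e^(−0.51t)) = 536: 1 + 18.143·e^(−0.51t) = 1.25, so e^(−0.51t) = 0.0137795.
−0.51·t = ln(0.0137795) = -4.2846, so t = 4.2846/0.51 = 8.4011.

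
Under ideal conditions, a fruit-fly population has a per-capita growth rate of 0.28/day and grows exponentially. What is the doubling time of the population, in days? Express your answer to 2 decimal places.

Doubling time t_d = ln(2)/r = 0.6931/0.28 = 2.4755.

2.48 days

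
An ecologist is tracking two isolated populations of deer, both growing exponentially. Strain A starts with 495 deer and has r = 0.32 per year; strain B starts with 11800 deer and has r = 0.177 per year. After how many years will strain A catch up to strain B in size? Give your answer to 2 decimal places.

Set 495·e^(0.32t) = 11800·e^(0.177t).
e^((0.32 − 0.177)t) = 11800/495 → e^(0.143·t) = 23.838.
0.143·t = ln(23.838) = 3.1713, so t = 3.1713/0.143 = 22.177.

22.18 years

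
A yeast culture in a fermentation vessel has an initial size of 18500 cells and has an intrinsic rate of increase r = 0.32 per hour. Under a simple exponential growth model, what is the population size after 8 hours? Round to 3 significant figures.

N(t) = N₀·e^(rt) = 18500 × e^(0.32×8) = 18500 × e^2.56.
e^2.56 ≈ 12.936, so N ≈ 18500 × 12.936 = 239313.

239000 cells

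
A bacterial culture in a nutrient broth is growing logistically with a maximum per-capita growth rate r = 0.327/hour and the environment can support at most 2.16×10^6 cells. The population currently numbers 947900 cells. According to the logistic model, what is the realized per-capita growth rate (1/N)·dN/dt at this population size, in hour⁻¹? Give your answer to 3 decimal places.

0.183 per hour

(1/N)·dN/dt = r(1 − N/K) = 0.327 × (1 − 947900/2.16×10^6).
= 0.327 × 0.56116 = 0.1835.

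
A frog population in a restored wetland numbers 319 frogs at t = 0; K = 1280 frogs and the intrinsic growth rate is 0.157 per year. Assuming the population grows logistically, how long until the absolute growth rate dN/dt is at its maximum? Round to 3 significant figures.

7.02 years

Logistic growth is fastest at N = K/2 = 640.
A = (K − N₀)/N₀ = 3.0125. Set K/(1 + A·e^(−rt)) = K/2 → A·e^(−rt) = 1.
e^(−0.157t) = 1/3.0125 = 0.331946, so t = ln(3.0125)/0.157 = 1.1028/0.157 = 7.0241.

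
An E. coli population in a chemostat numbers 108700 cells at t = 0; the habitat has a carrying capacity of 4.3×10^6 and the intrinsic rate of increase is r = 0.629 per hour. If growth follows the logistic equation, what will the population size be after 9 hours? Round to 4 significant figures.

3791000 cells

A = (K − N₀)/N₀ = (4.3×10^6 − 108700)/108700 = 38.558.
N(t) = K/(1 + A·e^(−rt)) = 4.3×10^6/(1 + 38.558×e^(−0.629×9)).
e^(−5.661) = 0.003479; denominator = 1 + 38.558×0.003479 = 1.1341.
N = 4.3×10^6/1.1341 = 3.791399×10^6.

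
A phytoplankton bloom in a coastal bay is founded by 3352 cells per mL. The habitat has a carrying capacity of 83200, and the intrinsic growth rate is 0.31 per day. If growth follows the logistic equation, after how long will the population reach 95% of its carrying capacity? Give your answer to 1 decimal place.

A = (K − N₀)/N₀ = (83200 − 3352)/3352 = 23.821.
Solve 83200/(1 + 23.821·e^(−0.31t)) = 79040: 1 + 23.821·e^(−0.31t) = 1.0526, so e^(−0.31t) = 0.00220946.
−0.31·t = ln(0.00220946) = -6.115, so t = 6.115/0.31 = 19.726.

19.7 days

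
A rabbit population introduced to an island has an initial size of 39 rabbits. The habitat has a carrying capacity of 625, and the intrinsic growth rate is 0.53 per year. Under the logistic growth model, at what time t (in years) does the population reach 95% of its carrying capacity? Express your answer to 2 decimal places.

10.67 years

A = (K − N₀)/N₀ = (625 − 39)/39 = 15.026.
Solve 625/(1 + 15.026·e^(−0.53t)) = 593.75: 1 + 15.026·e^(−0.53t) = 1.0526, so e^(−0.53t) = 0.00350278.
−0.53·t = ln(0.00350278) = -5.6542, so t = 5.6542/0.53 = 10.668.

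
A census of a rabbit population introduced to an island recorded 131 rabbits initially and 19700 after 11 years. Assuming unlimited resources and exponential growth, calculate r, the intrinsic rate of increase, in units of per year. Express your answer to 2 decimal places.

0.46 per year

From N(t) = N₀·e^(rt): e^(r·11) = 19700/131 = 150.38.
r·11 = ln(150.38) = 5.0132, so r = 5.0132/11 = 0.45574.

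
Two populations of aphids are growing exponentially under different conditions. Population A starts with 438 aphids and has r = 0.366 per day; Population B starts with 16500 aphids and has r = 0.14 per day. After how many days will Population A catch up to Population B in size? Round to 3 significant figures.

Set 438·e^(0.366t) = 16500·e^(0.14t).
e^((0.366 − 0.14)t) = 16500/438 → e^(0.226·t) = 37.671.
0.226·t = ln(37.671) = 3.6289, so t = 3.6289/0.226 = 16.057.

16.1 days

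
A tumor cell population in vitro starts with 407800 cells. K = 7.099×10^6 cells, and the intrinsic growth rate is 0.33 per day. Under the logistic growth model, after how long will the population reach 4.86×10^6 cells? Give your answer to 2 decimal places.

10.83 days

A = (K − N₀)/N₀ = (7.099×10^6 − 407800)/407800 = 16.408.
Solve 7.099×10^6/(1 + 16.408·e^(−0.33t)) = 4.86×10^6: 1 + 16.408·e^(−0.33t) = 1.4607, so e^(−0.33t) = 0.0280777.
−0.33·t = ln(0.0280777) = -3.5728, so t = 3.5728/0.33 = 10.827.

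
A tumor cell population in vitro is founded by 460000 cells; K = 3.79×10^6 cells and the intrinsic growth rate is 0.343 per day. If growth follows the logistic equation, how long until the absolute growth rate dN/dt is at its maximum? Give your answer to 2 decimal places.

Logistic growth is fastest at N = K/2 = 1.895×10^6.
A = (K − N₀)/N₀ = 7.2391. Set K/(1 + A·e^(−rt)) = K/2 → A·e^(−rt) = 1.
e^(−0.343t) = 1/7.2391 = 0.138138, so t = ln(7.2391)/0.343 = 1.9795/0.343 = 5.7711.

5.77 days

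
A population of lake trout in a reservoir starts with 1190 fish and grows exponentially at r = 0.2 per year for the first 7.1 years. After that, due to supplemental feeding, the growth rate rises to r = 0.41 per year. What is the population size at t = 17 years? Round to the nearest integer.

285132 fish

Phase 1: N(7.1) = 1190·e^(0.2×7.1) = 1190·e^1.42 = 4923.17.
Phase 2 runs for 17 − 7.1 = 9.9 years at r = 0.41.
N(17) = 4923.17·e^(0.41×9.9) = 4923.17·e^4.059 = 285132.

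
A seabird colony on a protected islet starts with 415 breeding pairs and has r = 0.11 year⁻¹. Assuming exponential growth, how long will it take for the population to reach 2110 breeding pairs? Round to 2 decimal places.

14.78 years

Set N₀·e^(rt) = 2110: e^(0.11·t) = 2110/415 = 5.0843.
0.11·t = ln(5.0843) = 1.6262, so t = 1.6262/0.11 = 14.783.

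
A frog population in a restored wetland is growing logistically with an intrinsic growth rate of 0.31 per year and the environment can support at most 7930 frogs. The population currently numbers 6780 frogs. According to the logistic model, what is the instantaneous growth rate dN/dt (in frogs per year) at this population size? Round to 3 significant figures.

dN/dt = rN(1 − N/K) = 0.31 × 6780 × (1 − 6780/7930).
1 − 6780/7930 = 0.14502; dN/dt = 0.31 × 6780 × 0.14502 = 304.8.

305 frogs per year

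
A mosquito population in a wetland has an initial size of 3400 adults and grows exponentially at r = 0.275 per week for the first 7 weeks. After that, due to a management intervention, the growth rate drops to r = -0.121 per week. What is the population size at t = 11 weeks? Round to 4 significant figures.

Phase 1: N(7) = 3400·e^(0.275×7) = 3400·e^1.925 = 23307.5.
Phase 2 runs for 11 − 7 = 4 weeks at r = -0.121.
N(11) = 23307.5·e^(-0.121×4) = 23307.5·e^-0.484 = 14364.7.

14360 adults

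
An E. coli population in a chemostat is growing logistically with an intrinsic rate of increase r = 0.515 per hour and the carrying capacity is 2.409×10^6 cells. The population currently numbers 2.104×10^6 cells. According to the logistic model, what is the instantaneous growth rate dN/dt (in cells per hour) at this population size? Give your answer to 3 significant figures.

137000 cells per hour

dN/dt = rN(1 − N/K) = 0.515 × 2.104×10^6 × (1 − 2.104×10^6/2.409×10^6).
1 − 2.104×10^6/2.409×10^6 = 0.12661; dN/dt = 0.515 × 2.104×10^6 × 0.12661 = 1.37188×10^5.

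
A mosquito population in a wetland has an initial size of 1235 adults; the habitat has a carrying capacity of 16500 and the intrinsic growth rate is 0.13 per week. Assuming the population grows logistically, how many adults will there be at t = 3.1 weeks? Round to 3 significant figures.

A = (K − N₀)/N₀ = (16500 − 1235)/1235 = 12.36.
N(t) = K/(1 + A·e^(−rt)) = 16500/(1 + 12.36×e^(−0.13×3.1)).
e^(−0.403) = 0.66831; denominator = 1 + 12.36×0.66831 = 9.2606.
N = 16500/9.2606 = 1781.75.

1780 adults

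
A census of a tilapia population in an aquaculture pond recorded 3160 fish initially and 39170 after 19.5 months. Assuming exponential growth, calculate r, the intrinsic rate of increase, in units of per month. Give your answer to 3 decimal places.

From N(t) = N₀·e^(rt): e^(r·19.5) = 39170/3160 = 12.396.
r·19.5 = ln(12.396) = 2.5173, so r = 2.5173/19.5 = 0.12909.

0.129 per month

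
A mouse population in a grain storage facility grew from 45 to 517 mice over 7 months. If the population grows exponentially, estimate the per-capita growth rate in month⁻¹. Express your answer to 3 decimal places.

From N(t) = N₀·e^(rt): e^(r·7) = 517/45 = 11.489.
r·7 = ln(11.489) = 2.4414, so r = 2.4414/7 = 0.34877.

0.349 per month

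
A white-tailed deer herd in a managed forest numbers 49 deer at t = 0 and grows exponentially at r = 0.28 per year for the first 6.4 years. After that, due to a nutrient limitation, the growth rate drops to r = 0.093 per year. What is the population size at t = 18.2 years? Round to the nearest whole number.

881 deer

Phase 1: N(6.4) = 49·e^(0.28×6.4) = 49·e^1.792 = 294.071.
Phase 2 runs for 18.2 − 6.4 = 11.8 years at r = 0.093.
N(18.2) = 294.071·e^(0.093×11.8) = 294.071·e^1.097 = 881.143.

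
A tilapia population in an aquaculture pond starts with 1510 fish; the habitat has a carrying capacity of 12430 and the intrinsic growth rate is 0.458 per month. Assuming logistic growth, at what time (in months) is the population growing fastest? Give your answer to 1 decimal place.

4.3 months

Logistic growth is fastest at N = K/2 = 6215.
A = (K − N₀)/N₀ = 7.2318. Set K/(1 + A·e^(−rt)) = K/2 → A·e^(−rt) = 1.
e^(−0.458t) = 1/7.2318 = 0.138278, so t = ln(7.2318)/0.458 = 1.9785/0.458 = 4.3198.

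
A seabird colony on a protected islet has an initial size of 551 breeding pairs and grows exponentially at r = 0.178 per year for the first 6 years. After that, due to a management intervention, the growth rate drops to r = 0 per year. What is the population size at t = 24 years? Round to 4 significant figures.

Phase 1: N(6) = 551·e^(0.178×6) = 551·e^1.068 = 1603.16.
Phase 2 runs for 24 − 6 = 18 years at r = 0.
N(24) = 1603.16·e^(0×18) = 1603.16·e^-0 = 1603.16.

1603 breeding pairs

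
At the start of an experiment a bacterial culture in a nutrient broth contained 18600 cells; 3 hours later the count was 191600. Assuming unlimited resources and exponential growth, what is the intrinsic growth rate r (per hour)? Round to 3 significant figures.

From N(t) = N₀·e^(rt): e^(r·3) = 191600/18600 = 10.301.
r·3 = ln(10.301) = 2.3322, so r = 2.3322/3 = 0.77742.

0.777 per hour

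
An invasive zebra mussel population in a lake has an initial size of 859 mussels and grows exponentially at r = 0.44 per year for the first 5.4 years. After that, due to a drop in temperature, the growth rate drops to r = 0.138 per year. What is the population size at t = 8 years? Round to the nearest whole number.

Phase 1: N(5.4) = 859·e^(0.44×5.4) = 859·e^2.376 = 9244.36.
Phase 2 runs for 8 − 5.4 = 2.6 years at r = 0.138.
N(8) = 9244.36·e^(0.138×2.6) = 9244.36·e^0.3588 = 13234.3.

13234 mussels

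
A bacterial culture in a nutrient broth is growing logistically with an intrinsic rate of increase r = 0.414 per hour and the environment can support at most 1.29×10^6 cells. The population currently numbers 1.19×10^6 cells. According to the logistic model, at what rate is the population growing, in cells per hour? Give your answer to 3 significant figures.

dN/dt = rN(1 − N/K) = 0.414 × 1.19×10^6 × (1 − 1.19×10^6/1.29×10^6).
1 − 1.19×10^6/1.29×10^6 = 0.077519; dN/dt = 0.414 × 1.19×10^6 × 0.077519 = 38191.

38200 cells per hour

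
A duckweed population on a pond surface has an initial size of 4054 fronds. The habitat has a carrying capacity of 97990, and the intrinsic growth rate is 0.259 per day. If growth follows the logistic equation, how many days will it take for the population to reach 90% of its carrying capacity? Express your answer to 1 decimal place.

20.6 days

A = (K − N₀)/N₀ = (97990 − 4054)/4054 = 23.171.
Solve 97990/(1 + 23.171·e^(−0.259t)) = 88191: 1 + 23.171·e^(−0.259t) = 1.1111, so e^(−0.259t) = 0.00479523.
−0.259·t = ln(0.00479523) = -5.3401, so t = 5.3401/0.259 = 20.618.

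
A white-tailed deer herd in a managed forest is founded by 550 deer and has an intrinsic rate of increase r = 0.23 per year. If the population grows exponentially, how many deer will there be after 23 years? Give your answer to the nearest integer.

N(t) = N₀·e^(rt) = 550 × e^(0.23×23) = 550 × e^5.29.
e^5.29 ≈ 198.34, so N ≈ 550 × 198.34 = 109089.

109089 deer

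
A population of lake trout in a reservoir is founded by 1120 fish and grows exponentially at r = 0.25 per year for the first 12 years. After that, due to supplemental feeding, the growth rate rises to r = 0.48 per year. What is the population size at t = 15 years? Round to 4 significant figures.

Phase 1: N(12) = 1120·e^(0.25×12) = 1120·e^3 = 22495.8.
Phase 2 runs for 15 − 12 = 3 years at r = 0.48.
N(15) = 22495.8·e^(0.48×3) = 22495.8·e^1.44 = 94947.9.

94950 fish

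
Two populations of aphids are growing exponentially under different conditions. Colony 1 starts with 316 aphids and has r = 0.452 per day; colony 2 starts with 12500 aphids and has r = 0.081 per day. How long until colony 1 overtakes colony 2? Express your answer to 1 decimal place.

Set 316·e^(0.452t) = 12500·e^(0.081t).
e^((0.452 − 0.081)t) = 12500/316 → e^(0.371·t) = 39.557.
0.371·t = ln(39.557) = 3.6777, so t = 3.6777/0.371 = 9.9131.

9.9 days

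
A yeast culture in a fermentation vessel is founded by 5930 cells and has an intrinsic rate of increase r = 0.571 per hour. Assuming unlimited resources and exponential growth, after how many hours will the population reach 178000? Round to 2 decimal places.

Set N₀·e^(rt) = 178000: e^(0.571·t) = 178000/5930 = 30.017.
0.571·t = ln(30.017) = 3.4018, so t = 3.4018/0.571 = 5.9575.

5.96 hours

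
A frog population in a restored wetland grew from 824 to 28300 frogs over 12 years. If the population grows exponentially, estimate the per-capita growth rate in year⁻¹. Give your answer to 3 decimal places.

0.295 per year

From N(t) = N₀·e^(rt): e^(r·12) = 28300/824 = 34.345.
r·12 = ln(34.345) = 3.5364, so r = 3.5364/12 = 0.2947.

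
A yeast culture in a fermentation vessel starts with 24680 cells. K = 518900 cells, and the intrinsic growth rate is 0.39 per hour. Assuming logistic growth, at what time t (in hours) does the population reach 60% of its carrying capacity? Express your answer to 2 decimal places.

8.72 hours

A = (K − N₀)/N₀ = (518900 − 24680)/24680 = 20.025.
Solve 518900/(1 + 20.025·e^(−0.39t)) = 311340: 1 + 20.025·e^(−0.39t) = 1.6667, so e^(−0.39t) = 0.0332915.
−0.39·t = ln(0.0332915) = -3.4025, so t = 3.4025/0.39 = 8.7242.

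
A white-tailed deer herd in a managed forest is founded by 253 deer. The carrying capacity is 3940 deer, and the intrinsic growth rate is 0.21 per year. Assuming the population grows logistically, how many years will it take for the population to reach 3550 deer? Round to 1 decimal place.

23.3 years

A = (K − N₀)/N₀ = (3940 − 253)/253 = 14.573.
Solve 3940/(1 + 14.573·e^(−0.21t)) = 3550: 1 + 14.573·e^(−0.21t) = 1.1099, so e^(−0.21t) = 0.00753848.
−0.21·t = ln(0.00753848) = -4.8877, so t = 4.8877/0.21 = 23.275.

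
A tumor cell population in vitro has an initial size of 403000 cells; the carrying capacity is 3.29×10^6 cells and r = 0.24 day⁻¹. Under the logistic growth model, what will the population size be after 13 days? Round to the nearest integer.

A = (K − N₀)/N₀ = (3.29×10^6 − 403000)/403000 = 7.1638.
N(t) = K/(1 + A·e^(−rt)) = 3.29×10^6/(1 + 7.1638×e^(−0.24×13)).
e^(−3.12) = 0.044157; denominator = 1 + 7.1638×0.044157 = 1.3163.
N = 3.29×10^6/1.3163 = 2.49937×10^6.

2499370 cells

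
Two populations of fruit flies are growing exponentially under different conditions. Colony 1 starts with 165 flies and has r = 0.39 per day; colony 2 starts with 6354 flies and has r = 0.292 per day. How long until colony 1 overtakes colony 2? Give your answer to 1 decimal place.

37.3 days

Set 165·e^(0.39t) = 6354·e^(0.292t).
e^((0.39 − 0.292)t) = 6354/165 → e^(0.098·t) = 38.509.
0.098·t = ln(38.509) = 3.6509, so t = 3.6509/0.098 = 37.254.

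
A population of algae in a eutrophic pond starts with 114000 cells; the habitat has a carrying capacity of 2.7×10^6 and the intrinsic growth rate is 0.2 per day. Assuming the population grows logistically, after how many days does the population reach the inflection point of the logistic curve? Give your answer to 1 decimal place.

Logistic growth is fastest at N = K/2 = 1.35×10^6.
A = (K − N₀)/N₀ = 22.684. Set K/(1 + A·e^(−rt)) = K/2 → A·e^(−rt) = 1.
e^(−0.2t) = 1/22.684 = 0.0440835, so t = ln(22.684)/0.2 = 3.1217/0.2 = 15.608.

15.6 days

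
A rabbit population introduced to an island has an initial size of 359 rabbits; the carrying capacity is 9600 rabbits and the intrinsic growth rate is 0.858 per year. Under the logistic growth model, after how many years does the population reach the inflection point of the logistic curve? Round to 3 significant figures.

3.79 years

Logistic growth is fastest at N = K/2 = 4800.
A = (K − N₀)/N₀ = 25.741. Set K/(1 + A·e^(−rt)) = K/2 → A·e^(−rt) = 1.
e^(−0.858t) = 1/25.741 = 0.0388486, so t = ln(25.741)/0.858 = 3.2481/0.858 = 3.7856.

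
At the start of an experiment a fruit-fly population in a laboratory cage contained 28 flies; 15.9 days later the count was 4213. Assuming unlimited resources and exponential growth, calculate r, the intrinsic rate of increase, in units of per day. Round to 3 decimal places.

From N(t) = N₀·e^(rt): e^(r·15.9) = 4213/28 = 150.46.
r·15.9 = ln(150.46) = 5.0137, so r = 5.0137/15.9 = 0.31533.

0.315 per day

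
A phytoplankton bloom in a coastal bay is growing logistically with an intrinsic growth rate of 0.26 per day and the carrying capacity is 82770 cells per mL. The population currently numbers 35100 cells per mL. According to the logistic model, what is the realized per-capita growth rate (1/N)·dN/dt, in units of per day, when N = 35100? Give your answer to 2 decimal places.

(1/N)·dN/dt = r(1 − N/K) = 0.26 × (1 − 35100/82770).
= 0.26 × 0.57593 = 0.14974.

0.15 per day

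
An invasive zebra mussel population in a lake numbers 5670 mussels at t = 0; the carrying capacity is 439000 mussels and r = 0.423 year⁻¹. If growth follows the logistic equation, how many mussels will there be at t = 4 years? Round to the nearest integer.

A = (K − N₀)/N₀ = (439000 − 5670)/5670 = 76.425.
N(t) = K/(1 + A·e^(−rt)) = 439000/(1 + 76.425×e^(−0.423×4)).
e^(−1.692) = 0.18415; denominator = 1 + 76.425×0.18415 = 15.074.
N = 439000/15.074 = 29123.5.

29124 mussels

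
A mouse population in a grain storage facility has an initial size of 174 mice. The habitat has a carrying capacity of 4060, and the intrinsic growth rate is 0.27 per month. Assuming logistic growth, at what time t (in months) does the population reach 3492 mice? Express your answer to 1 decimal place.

A = (K − N₀)/N₀ = (4060 − 174)/174 = 22.333.
Solve 4060/(1 + 22.333·e^(−0.27t)) = 3492: 1 + 22.333·e^(−0.27t) = 1.1627, so e^(−0.27t) = 0.00728317.
−0.27·t = ln(0.00728317) = -4.9222, so t = 4.9222/0.27 = 18.23.

18.2 months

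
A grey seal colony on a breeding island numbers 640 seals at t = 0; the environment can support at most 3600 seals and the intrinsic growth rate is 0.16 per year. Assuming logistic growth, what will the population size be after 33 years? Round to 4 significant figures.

A = (K − N₀)/N₀ = (3600 − 640)/640 = 4.625.
N(t) = K/(1 + A·e^(−rt)) = 3600/(1 + 4.625×e^(−0.16×33)).
e^(−5.28) = 0.0050924; denominator = 1 + 4.625×0.0050924 = 1.0236.
N = 3600/1.0236 = 3517.16.

3517 seals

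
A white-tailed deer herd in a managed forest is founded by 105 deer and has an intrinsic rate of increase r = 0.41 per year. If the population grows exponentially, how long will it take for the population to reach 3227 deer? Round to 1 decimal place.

Set N₀·e^(rt) = 3227: e^(0.41·t) = 3227/105 = 30.733.
0.41·t = ln(30.733) = 3.4253, so t = 3.4253/0.41 = 8.3545.

8.4 years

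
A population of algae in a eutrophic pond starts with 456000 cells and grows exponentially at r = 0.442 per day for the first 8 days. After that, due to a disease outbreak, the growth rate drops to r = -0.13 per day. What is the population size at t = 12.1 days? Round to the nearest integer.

Phase 1: N(8) = 456000·e^(0.442×8) = 456000·e^3.536 = 1.565417×10^7.
Phase 2 runs for 12.1 − 8 = 4.1 days at r = -0.13.
N(12.1) = 1.565417×10^7·e^(-0.13×4.1) = 1.565417×10^7·e^-0.533 = 9.186523×10^6.

9186523 cells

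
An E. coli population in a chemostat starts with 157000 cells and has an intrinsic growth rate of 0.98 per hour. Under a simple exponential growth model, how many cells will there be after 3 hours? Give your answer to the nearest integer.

2969788 cells

N(t) = N₀·e^(rt) = 157000 × e^(0.98×3) = 157000 × e^2.94.
e^2.94 ≈ 18.916, so N ≈ 157000 × 18.916 = 2.969788×10^6.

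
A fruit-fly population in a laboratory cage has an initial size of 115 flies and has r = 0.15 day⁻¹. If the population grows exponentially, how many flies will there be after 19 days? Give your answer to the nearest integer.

N(t) = N₀·e^(rt) = 115 × e^(0.15×19) = 115 × e^2.85.
e^2.85 ≈ 17.288, so N ≈ 115 × 17.288 = 1988.09.

1988 flies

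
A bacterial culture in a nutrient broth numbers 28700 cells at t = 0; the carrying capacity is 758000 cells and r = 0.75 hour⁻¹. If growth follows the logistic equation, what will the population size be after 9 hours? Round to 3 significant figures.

736000 cells

A = (K − N₀)/N₀ = (758000 − 28700)/28700 = 25.411.
N(t) = K/(1 + A·e^(−rt)) = 758000/(1 + 25.411×e^(−0.75×9)).
e^(−6.75) = 0.0011709; denominator = 1 + 25.411×0.0011709 = 1.0298.
N = 758000/1.0298 = 736099.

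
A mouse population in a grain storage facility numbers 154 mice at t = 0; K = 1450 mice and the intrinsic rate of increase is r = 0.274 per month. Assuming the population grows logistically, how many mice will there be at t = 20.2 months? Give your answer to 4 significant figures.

1403 mice

A = (K − N₀)/N₀ = (1450 − 154)/154 = 8.4156.
N(t) = K/(1 + A·e^(−rt)) = 1450/(1 + 8.4156×e^(−0.274×20.2)).
e^(−5.535) = 0.003947; denominator = 1 + 8.4156×0.003947 = 1.0332.
N = 1450/1.0332 = 1403.38.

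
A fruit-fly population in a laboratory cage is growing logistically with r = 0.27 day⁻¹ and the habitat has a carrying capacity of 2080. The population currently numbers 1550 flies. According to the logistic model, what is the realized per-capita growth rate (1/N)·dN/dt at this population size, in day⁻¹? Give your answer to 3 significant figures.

(1/N)·dN/dt = r(1 − N/K) = 0.27 × (1 − 1550/2080).
= 0.27 × 0.25481 = 0.068798.

0.0688 per day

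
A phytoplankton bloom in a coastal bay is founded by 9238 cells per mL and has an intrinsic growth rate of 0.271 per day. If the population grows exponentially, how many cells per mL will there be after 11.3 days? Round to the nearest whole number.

197478 cells per mL

N(t) = N₀·e^(rt) = 9238 × e^(0.271×11.3) = 9238 × e^3.062.
e^3.062 ≈ 21.377, so N ≈ 9238 × 21.377 = 197478.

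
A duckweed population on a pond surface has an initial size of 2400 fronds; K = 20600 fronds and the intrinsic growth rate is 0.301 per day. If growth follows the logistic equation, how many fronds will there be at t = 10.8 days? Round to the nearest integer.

A = (K − N₀)/N₀ = (20600 − 2400)/2400 = 7.5833.
N(t) = K/(1 + A·e^(−rt)) = 20600/(1 + 7.5833×e^(−0.301×10.8)).
e^(−3.251) = 0.038743; denominator = 1 + 7.5833×0.038743 = 1.2938.
N = 20600/1.2938 = 15922.1.

15922 fronds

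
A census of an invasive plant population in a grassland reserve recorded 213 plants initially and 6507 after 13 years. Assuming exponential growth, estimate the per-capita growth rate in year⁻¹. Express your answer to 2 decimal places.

0.26 per year

From N(t) = N₀·e^(rt): e^(r·13) = 6507/213 = 30.549.
r·13 = ln(30.549) = 3.4193, so r = 3.4193/13 = 0.26303.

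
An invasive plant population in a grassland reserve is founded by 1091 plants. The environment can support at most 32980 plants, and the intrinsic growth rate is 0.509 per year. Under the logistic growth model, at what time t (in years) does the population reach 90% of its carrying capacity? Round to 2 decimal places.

A = (K − N₀)/N₀ = (32980 − 1091)/1091 = 29.229.
Solve 32980/(1 + 29.229·e^(−0.509t)) = 29682: 1 + 29.229·e^(−0.509t) = 1.1111, so e^(−0.509t) = 0.00380138.
−0.509·t = ln(0.00380138) = -5.5724, so t = 5.5724/0.509 = 10.948.

10.95 years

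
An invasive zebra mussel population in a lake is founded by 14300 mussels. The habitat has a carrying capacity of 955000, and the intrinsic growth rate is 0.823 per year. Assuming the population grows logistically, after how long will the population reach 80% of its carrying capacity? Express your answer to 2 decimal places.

6.77 years

A = (K − N₀)/N₀ = (955000 − 14300)/14300 = 65.783.
Solve 955000/(1 + 65.783·e^(−0.823t)) = 764000: 1 + 65.783·e^(−0.823t) = 1.25, so e^(−0.823t) = 0.00380036.
−0.823·t = ln(0.00380036) = -5.5727, so t = 5.5727/0.823 = 6.7712.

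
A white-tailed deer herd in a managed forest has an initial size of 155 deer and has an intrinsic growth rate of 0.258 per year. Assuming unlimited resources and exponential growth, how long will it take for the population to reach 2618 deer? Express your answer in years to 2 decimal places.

10.96 years

Set N₀·e^(rt) = 2618: e^(0.258·t) = 2618/155 = 16.89.
0.258·t = ln(16.89) = 2.8267, so t = 2.8267/0.258 = 10.956.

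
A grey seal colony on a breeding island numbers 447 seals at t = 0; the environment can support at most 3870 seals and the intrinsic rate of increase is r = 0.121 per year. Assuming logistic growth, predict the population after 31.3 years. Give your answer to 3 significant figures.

3300 seals

A = (K − N₀)/N₀ = (3870 − 447)/447 = 7.6577.
N(t) = K/(1 + A·e^(−rt)) = 3870/(1 + 7.6577×e^(−0.121×31.3)).
e^(−3.787) = 0.022657; denominator = 1 + 7.6577×0.022657 = 1.1735.
N = 3870/1.1735 = 3297.83.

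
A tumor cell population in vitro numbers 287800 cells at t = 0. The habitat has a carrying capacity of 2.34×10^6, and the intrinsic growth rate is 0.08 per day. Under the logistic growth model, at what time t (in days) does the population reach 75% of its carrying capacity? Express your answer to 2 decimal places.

A = (K − N₀)/N₀ = (2.34×10^6 − 287800)/287800 = 7.1306.
Solve 2.34×10^6/(1 + 7.1306·e^(−0.08t)) = 1.755×10^6: 1 + 7.1306·e^(−0.08t) = 1.3333, so e^(−0.08t) = 0.0467466.
−0.08·t = ln(0.0467466) = -3.063, so t = 3.063/0.08 = 38.288.

38.29 days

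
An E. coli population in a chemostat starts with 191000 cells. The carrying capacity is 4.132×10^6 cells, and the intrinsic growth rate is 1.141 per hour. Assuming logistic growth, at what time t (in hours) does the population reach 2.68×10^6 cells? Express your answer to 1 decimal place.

3.2 hours

A = (K − N₀)/N₀ = (4.132×10^6 − 191000)/191000 = 20.634.
Solve 4.132×10^6/(1 + 20.634·e^(−1.141t)) = 2.68×10^6: 1 + 20.634·e^(−1.141t) = 1.5418, so e^(−1.141t) = 0.0262578.
−1.141·t = ln(0.0262578) = -3.6398, so t = 3.6398/1.141 = 3.19.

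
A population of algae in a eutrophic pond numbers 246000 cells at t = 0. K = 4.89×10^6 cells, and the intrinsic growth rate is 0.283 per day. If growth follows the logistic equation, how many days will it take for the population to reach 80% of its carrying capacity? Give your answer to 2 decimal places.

A = (K − N₀)/N₀ = (4.89×10^6 − 246000)/246000 = 18.878.
Solve 4.89×10^6/(1 + 18.878·e^(−0.283t)) = 3.912×10^6: 1 + 18.878·e^(−0.283t) = 1.25, so e^(−0.283t) = 0.0132429.
−0.283·t = ln(0.0132429) = -4.3243, so t = 4.3243/0.283 = 15.28.

15.28 days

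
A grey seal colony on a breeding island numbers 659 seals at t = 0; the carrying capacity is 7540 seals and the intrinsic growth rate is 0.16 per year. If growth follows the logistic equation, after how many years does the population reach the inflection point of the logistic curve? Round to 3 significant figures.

14.7 years

Logistic growth is fastest at N = K/2 = 3770.
A = (K − N₀)/N₀ = 10.442. Set K/(1 + A·e^(−rt)) = K/2 → A·e^(−rt) = 1.
e^(−0.16t) = 1/10.442 = 0.095771, so t = ln(10.442)/0.16 = 2.3458/0.16 = 14.661.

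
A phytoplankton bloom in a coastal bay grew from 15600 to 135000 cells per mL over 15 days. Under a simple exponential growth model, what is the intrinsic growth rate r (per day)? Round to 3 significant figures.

0.144 per day

From N(t) = N₀·e^(rt): e^(r·15) = 135000/15600 = 8.6538.
r·15 = ln(8.6538) = 2.158, so r = 2.158/15 = 0.14387.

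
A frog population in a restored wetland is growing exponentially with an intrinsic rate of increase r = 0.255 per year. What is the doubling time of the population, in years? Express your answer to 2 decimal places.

2.72 years

Doubling time t_d = ln(2)/r = 0.6931/0.255 = 2.7182.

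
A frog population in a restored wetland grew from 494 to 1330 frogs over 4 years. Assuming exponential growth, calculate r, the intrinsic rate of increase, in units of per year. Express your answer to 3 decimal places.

From N(t) = N₀·e^(rt): e^(r·4) = 1330/494 = 2.6923.
r·4 = ln(2.6923) = 0.9904, so r = 0.9904/4 = 0.2476.

0.248 per year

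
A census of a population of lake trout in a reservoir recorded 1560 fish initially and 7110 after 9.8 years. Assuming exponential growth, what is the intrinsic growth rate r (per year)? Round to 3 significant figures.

From N(t) = N₀·e^(rt): e^(r·9.8) = 7110/1560 = 4.5577.
r·9.8 = ln(4.5577) = 1.5168, so r = 1.5168/9.8 = 0.15478.

0.155 per year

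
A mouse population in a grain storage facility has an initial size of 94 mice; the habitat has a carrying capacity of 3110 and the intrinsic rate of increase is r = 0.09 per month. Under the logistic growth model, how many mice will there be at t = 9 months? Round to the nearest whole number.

A = (K − N₀)/N₀ = (3110 − 94)/94 = 32.085.
N(t) = K/(1 + A·e^(−rt)) = 3110/(1 + 32.085×e^(−0.09×9)).
e^(−0.81) = 0.44486; denominator = 1 + 32.085×0.44486 = 15.273.
N = 3110/15.273 = 203.623.

204 mice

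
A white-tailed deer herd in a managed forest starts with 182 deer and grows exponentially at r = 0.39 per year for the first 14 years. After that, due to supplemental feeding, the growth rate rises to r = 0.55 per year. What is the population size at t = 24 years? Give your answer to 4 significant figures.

Phase 1: N(14) = 182·e^(0.39×14) = 182·e^5.46 = 42787.7.
Phase 2 runs for 24 − 14 = 10 years at r = 0.55.
N(24) = 42787.7·e^(0.55×10) = 42787.7·e^5.5 = 1.046981×10^7.

10470000 deer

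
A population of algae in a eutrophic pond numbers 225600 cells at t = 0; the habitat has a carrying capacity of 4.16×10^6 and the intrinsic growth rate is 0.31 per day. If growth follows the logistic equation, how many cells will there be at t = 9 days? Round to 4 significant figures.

2009000 cells

A = (K − N₀)/N₀ = (4.16×10^6 − 225600)/225600 = 17.44.
N(t) = K/(1 + A·e^(−rt)) = 4.16×10^6/(1 + 17.44×e^(−0.31×9)).
e^(−2.79) = 0.061421; denominator = 1 + 17.44×0.061421 = 2.0712.
N = 4.16×10^6/2.0712 = 2.008528×10^6.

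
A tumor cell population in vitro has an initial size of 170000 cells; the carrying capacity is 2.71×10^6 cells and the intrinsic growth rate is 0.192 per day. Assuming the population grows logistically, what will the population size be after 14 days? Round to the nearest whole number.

A = (K − N₀)/N₀ = (2.71×10^6 − 170000)/170000 = 14.941.
N(t) = K/(1 + A·e^(−rt)) = 2.71×10^6/(1 + 14.941×e^(−0.192×14)).
e^(−2.688) = 0.068017; denominator = 1 + 14.941×0.068017 = 2.0163.
N = 2.71×10^6/2.0163 = 1.344078×10^6.

1344078 cells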